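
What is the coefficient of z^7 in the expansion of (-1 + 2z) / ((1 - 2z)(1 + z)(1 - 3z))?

Partial fractions give a closed form: a_n = (-1/4)·(-1)^n + (-3/4)·3^n.
At n = 7: a_7 = -1640.

-1640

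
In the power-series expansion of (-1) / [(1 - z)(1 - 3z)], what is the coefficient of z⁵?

The denominator gives the recurrence a_n = 4a_(n−1) − 3a_(n−2) for n ≥ 3; the numerator fixes a_0 = -1, a_1 = -4, a_2 = -13.
Iterating: -1, -4, -13, -40, -121, -364, so a_5 = -364.

-364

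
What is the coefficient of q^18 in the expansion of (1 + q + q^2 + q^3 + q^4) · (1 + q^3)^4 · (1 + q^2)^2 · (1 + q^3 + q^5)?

(1 + q + q^2 + q^3 + q^4) has coefficients 1,1,1,1,1 for degrees 0…4.
(1 + q^3)^4 has coefficients 1,0,0,4,0,0,6,0,0,4,0,0,1,0,0,0,0,0,0 for degrees 0…18.
Multiplying by (1 + q^2)^2 gives running coefficients 1,0,2,4,1,8,6,4,12,4,6,8,1,4,2,0,1,0,0 for degrees 0…18.
Finally multiplying by (1 + q^3 + q^5), the product of all factors after the first has coefficients 1,0,2,5,1,11,10,7,24,11,18,26,9,22,14,7,13,3,4 for degrees 0…18.
[q^18] = 1·4 + 1·3 + 1·13 + 1·7 + 1·14 = 41.

41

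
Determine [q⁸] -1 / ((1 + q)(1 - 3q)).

The denominator gives the recurrence a_n = 2a_(n−1) + 3a_(n−2) for n ≥ 2; the numerator fixes a_0 = -1, a_1 = -2.
Iterating: -1, -2, -7, -20, -61, -182, -547, -1640, -4921, so a_8 = -4921.

-4921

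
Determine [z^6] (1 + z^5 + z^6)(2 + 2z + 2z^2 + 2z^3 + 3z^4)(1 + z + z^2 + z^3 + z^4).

(1 + z^5 + z^6) has coefficients 1,0,0,0,0,1,1 for degrees 0…6.
(2 + 2z + 2z^2 + 2z^3 + 3z^4) has coefficients 2,2,2,2,3,0,0 for degrees 0…6.
Finally multiplying by (1 + z + z^2 + z^3 + z^4), the product of all factors after the first has coefficients 2,4,6,8,11,9,7 for degrees 0…6.
[z^6] = 1·7 + 1·4 + 1·2 = 13.

13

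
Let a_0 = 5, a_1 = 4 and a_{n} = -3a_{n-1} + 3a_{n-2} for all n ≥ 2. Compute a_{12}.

-83835

The ordinary generating function has denominator 1 + 3z - 3z^2.
Iterating the recurrence: a_0,…,a_{12} = 5, 4, 3, 3, 0, 9, -27, 108, -405, 1539, -5832, 22113, -83835.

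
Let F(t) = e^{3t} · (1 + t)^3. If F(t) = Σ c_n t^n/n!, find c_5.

3618

The EGF product rule gives c_5 = Σ_{k_1+k_2=5} C(5; k_1,k_2) · ∏ g_i(k_i), where e^{3t} gives (3)^k; (1+t)^3 gives the falling factorial (3)_k.
g_1(k) for k = 0…5: 1, 3, 9, 27, 81, 243.
g_2(k) for k = 0…5: 1, 3, 6, 6, 0, 0.
c_5 = Σ_k C(5,k)·g_1(k)·g_2(5−k) = 10·9·6 + 10·27·6 + 5·81·3 + 1·243·1 = 540 + 1620 + 1215 + 243 = 3618.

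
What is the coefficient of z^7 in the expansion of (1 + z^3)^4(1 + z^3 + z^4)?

(1 + z^3)^4 has coefficients 1,0,0,4,0,0,6,0 for degrees 0…7.
(1 + z^3 + z^4) has coefficients 1,0,0,1,1,0,0,0 for degrees 0…7.
[z^7] = 1·0 + 4·1 + 6·0 = 4.

4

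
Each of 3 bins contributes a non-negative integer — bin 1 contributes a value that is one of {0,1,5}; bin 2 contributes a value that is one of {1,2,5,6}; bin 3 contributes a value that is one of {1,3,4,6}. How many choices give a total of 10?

5

The generating function for the choices is (1 + y + y^5)·(y + y^2 + y^5 + y^6)·(y + y^3 + y^4 + y^6); the count is [y^10].
(1 + y + y^5) has coefficients 1,1,0,0,0,1 for degrees 0…5.
(y + y^2 + y^5 + y^6) has coefficients 0,1,1,0,0,1,1,0,0,0,0 for degrees 0…10.
Finally multiplying by (y + y^3 + y^4 + y^6), the product of all factors after the first has coefficients 0,0,1,1,1,2,2,2,2,2,1 for degrees 0…10.
[y^10] = 1·1 + 1·2 + 1·2 = 5.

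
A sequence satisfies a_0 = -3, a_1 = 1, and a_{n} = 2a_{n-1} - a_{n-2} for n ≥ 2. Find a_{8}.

The ordinary generating function has denominator 1 - 2t + t^2.
Iterating the recurrence: a_0,…,a_{8} = -3, 1, 5, 9, 13, 17, 21, 25, 29.

29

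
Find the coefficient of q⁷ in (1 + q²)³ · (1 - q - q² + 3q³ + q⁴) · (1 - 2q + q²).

12

(1 + q²)³ has coefficients 1,0,3,0,3,0,1 for degrees 0…6.
(1 - q - q² + 3q³ + q⁴) has coefficients 1,-1,-1,3,1,0,0,0 for degrees 0…7.
Finally multiplying by (1 - 2q + q²), the product of all factors after the first has coefficients 1,-3,2,4,-6,1,1,0 for degrees 0…7.
[q⁷] = 1·0 + 3·1 + 3·4 + 1·(-3) = 12.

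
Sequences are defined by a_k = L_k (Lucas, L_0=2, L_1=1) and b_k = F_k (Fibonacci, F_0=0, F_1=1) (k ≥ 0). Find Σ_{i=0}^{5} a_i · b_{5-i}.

The convolution is the x^5 coefficient of A(x)B(x).
Σ = 2·5 + 1·3 + 3·2 + 4·1 + 7·1 + 11·0 = 30.

30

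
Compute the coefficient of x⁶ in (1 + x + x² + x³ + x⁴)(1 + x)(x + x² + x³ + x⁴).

(1 + x + x² + x³ + x⁴) has coefficients 1,1,1,1,1 for degrees 0…4.
(1 + x) has coefficients 1,1,0,0,0,0,0 for degrees 0…6.
Finally multiplying by (x + x² + x³ + x⁴), the product of all factors after the first has coefficients 0,1,2,2,2,1,0 for degrees 0…6.
[x⁶] = 1·0 + 1·1 + 1·2 + 1·2 + 1·2 = 7.

7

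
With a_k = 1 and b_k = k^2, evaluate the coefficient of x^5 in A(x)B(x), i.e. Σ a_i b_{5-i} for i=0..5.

The convolution is the t^5 coefficient of A(t)B(t).
Σ = 1·25 + 1·16 + 1·9 + 1·4 + 1·1 + 1·0 = 55.

55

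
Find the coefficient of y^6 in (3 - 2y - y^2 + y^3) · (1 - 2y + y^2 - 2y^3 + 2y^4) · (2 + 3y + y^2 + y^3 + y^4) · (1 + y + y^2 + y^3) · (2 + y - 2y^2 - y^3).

63

(3 - 2y - y^2 + y^3) has coefficients 3,-2,-1,1 for degrees 0…3.
(1 - 2y + y^2 - 2y^3 + 2y^4) has coefficients 1,-2,1,-2,2,0,0 for degrees 0…6.
Multiplying by (2 + 3y + y^2 + y^3 + y^4) gives running coefficients 2,-1,-3,-2,-2,3,1 for degrees 0…6.
Multiplying by (1 + y + y^2 + y^3) gives running coefficients 2,1,-2,-4,-8,-4,0 for degrees 0…6.
Finally multiplying by (2 + y - 2y^2 - y^3), the product of all factors after the first has coefficients 4,4,-7,-14,-17,-6,16 for degrees 0…6.
[y^6] = 3·16 − 2·(-6) − 1·(-17) + 1·(-14) = 63.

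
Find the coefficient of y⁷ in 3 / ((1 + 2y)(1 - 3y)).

3783

Partial fractions give a closed form: a_n = (6/5)·(-2)^n + (9/5)·3^n.
At n = 7: a_7 = 3783.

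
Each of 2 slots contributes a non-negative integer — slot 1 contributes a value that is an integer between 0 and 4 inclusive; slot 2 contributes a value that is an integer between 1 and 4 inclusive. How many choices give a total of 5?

4

The generating function for the choices is (1 + q + q² + q³ + q⁴)·(q + q² + q³ + q⁴); the count is [q⁵].
(1 + q + q² + q³ + q⁴) has coefficients 1,1,1,1,1 for degrees 0…4.
(q + q² + q³ + q⁴) has coefficients 0,1,1,1,1,0 for degrees 0…5.
[q⁵] = 1·0 + 1·1 + 1·1 + 1·1 + 1·1 = 4.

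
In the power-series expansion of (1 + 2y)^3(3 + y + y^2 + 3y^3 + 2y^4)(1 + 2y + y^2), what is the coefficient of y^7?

(1 + 2y)^3 has coefficients 1,6,12,8 for degrees 0…3.
(3 + y + y^2 + 3y^3 + 2y^4) has coefficients 3,1,1,3,2,0,0,0 for degrees 0…7.
Finally multiplying by (1 + 2y + y^2), the product of all factors after the first has coefficients 3,7,6,6,9,7,2,0 for degrees 0…7.
[y^7] = 1·0 + 6·2 + 12·7 + 8·9 = 168.

168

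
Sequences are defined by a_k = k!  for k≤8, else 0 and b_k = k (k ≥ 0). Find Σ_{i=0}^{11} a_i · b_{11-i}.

This is [x^11] in the product of the two ordinary generating functions.
Σ = 1·11 + 1·10 + 2·9 + 6·8 + 24·7 + 120·6 + 720·5 + 5040·4 + 40320·3 + 0·2 + 0·1 + 0·0 = 145695.

145695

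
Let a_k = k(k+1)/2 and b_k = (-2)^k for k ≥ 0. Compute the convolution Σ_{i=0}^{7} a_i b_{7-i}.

The convolution is the x^7 coefficient of A(x)B(x).
Σ = 0·(-128) + 1·64 + 3·(-32) + 6·16 + 10·(-8) + 15·4 + 21·(-2) + 28·1 = 30.

30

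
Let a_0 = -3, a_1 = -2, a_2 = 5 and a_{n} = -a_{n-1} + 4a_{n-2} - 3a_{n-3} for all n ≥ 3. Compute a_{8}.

The ordinary generating function has denominator 1 + x - 4x^2 + 3x^3.
Iterating the recurrence: a_0,…,a_{8} = -3, -2, 5, -4, 30, -61, 193, -527, 1482.

1482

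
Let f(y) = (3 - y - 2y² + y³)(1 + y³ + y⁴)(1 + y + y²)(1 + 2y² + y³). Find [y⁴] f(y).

(3 - y - 2y² + y³) has coefficients 3,-1,-2,1 for degrees 0…3.
(1 + y³ + y⁴) has coefficients 1,0,0,1,1 for degrees 0…4.
Multiplying by (1 + y + y²) gives running coefficients 1,1,1,1,2 for degrees 0…4.
Finally multiplying by (1 + 2y² + y³), the product of all factors after the first has coefficients 1,1,3,4,5 for degrees 0…4.
[y⁴] = 3·5 − 1·4 − 2·3 + 1·1 = 6.

6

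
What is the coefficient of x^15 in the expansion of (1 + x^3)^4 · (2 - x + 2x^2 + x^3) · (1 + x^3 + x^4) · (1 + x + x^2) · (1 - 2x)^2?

(1 + x^3)^4 has coefficients 1,0,0,4,0,0,6,0,0,4,0,0,1 for degrees 0…12.
(2 - x + 2x^2 + x^3) has coefficients 2,-1,2,1,0,0,0,0,0,0,0,0,0,0,0,0 for degrees 0…15.
Multiplying by (1 + x^3 + x^4) gives running coefficients 2,-1,2,3,1,1,3,1,0,0,0,0,0,0,0,0 for degrees 0…15.
Multiplying by (1 + x + x^2) gives running coefficients 2,1,3,4,6,5,5,5,4,1,0,0,0,0,0,0 for degrees 0…15.
Finally multiplying by (1 - 2x)^2, the product of all factors after the first has coefficients 2,-7,7,-4,2,-3,9,5,4,5,12,4,0,0,0,0 for degrees 0…15.
[x^15] = 1·0 + 4·0 + 6·5 + 4·9 + 1·(-4) = 62.

62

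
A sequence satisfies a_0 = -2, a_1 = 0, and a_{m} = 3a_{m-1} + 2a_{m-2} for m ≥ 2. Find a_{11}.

-318588

The ordinary generating function has denominator 1 - 3z - 2z^2.
Iterating the recurrence: a_0,…,a_{11} = -2, 0, -4, -12, -44, -156, -556, -1980, -7052, -25116, -89452, -318588.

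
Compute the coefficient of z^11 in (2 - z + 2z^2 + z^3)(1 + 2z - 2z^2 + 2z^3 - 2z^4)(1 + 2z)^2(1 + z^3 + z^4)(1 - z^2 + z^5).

5

(2 - z + 2z^2 + z^3) has coefficients 2,-1,2,1 for degrees 0…3.
(1 + 2z - 2z^2 + 2z^3 - 2z^4) has coefficients 1,2,-2,2,-2,0,0,0,0,0,0,0 for degrees 0…11.
Multiplying by (1 + 2z)^2 gives running coefficients 1,6,10,2,-2,0,-8,0,0,0,0,0 for degrees 0…11.
Multiplying by (1 + z^3 + z^4) gives running coefficients 1,6,10,3,5,16,4,0,-2,-8,-8,0 for degrees 0…11.
Finally multiplying by (1 - z^2 + z^5), the product of all factors after the first has coefficients 1,6,9,-3,-5,14,5,-6,-3,-3,10,12 for degrees 0…11.
[z^11] = 2·12 − 1·10 + 2·(-3) + 1·(-3) = 5.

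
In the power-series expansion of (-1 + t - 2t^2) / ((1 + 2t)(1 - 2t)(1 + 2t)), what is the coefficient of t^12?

The denominator gives the recurrence a_n = −2a_(n−1) + 4a_(n−2) + 8a_(n−3) for n ≥ 3; the numerator fixes a_0 = -1, a_1 = 3, a_2 = -12.
Iterating: -1, 3, -12, 28, -80, 176, -448, 960, -2304, 4864, -11264, 23552, -53248, so a_12 = -53248.

-53248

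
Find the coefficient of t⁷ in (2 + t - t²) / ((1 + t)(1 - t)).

The denominator gives the recurrence a_n = a_(n−2) for n ≥ 3; the numerator fixes a_0 = 2, a_1 = 1, a_2 = 1.
Iterating: 2, 1, 1, 1, 1, 1, 1, 1, so a_7 = 1.

1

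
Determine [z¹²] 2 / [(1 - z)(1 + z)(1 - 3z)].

1195742

Partial fractions give a closed form: a_n = (-1/2)·1^n + (1/4)·(-1)^n + (9/4)·3^n.
At n = 12: a_12 = 1195742.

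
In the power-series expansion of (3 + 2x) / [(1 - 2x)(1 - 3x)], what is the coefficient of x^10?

Partial fractions give a closed form: a_n = (-8)·2^n + (11)·3^n.
At n = 10: a_10 = 641347.

641347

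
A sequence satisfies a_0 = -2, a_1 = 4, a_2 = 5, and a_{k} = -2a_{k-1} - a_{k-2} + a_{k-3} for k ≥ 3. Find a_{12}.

The ordinary generating function has denominator 1 + 2z + z^2 - z^3.
Iterating the recurrence: a_0,…,a_{12} = -2, 4, 5, -16, 31, -41, 35, 2, -80, 193, -304, 335, -173.

-173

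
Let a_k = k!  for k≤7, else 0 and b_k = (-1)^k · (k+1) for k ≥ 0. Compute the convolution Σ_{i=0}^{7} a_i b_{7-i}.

Write out a_i and b_{7-i} for i = 0,…,7 and sum the products.
Σ = 1·(-8) + 1·7 + 2·(-6) + 6·5 + 24·(-4) + 120·3 + 720·(-2) + 5040·1 = 3881.

3881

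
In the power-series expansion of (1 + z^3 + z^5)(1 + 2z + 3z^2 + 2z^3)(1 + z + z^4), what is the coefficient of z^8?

(1 + z^3 + z^5) has coefficients 1,0,0,1,0,1 for degrees 0…5.
(1 + 2z + 3z^2 + 2z^3) has coefficients 1,2,3,2,0,0,0,0,0 for degrees 0…8.
Finally multiplying by (1 + z + z^4), the product of all factors after the first has coefficients 1,3,5,5,3,2,3,2,0 for degrees 0…8.
[z^8] = 1·0 + 1·2 + 1·5 = 7.

7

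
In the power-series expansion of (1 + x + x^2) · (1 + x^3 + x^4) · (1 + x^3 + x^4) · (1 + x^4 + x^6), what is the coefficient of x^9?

(1 + x + x^2) has coefficients 1,1,1 for degrees 0…2.
(1 + x^3 + x^4) has coefficients 1,0,0,1,1,0,0,0,0,0 for degrees 0…9.
Multiplying by (1 + x^3 + x^4) gives running coefficients 1,0,0,2,2,0,1,2,1,0 for degrees 0…9.
Finally multiplying by (1 + x^4 + x^6), the product of all factors after the first has coefficients 1,0,0,2,3,0,2,4,3,2 for degrees 0…9.
[x^9] = 1·2 + 1·3 + 1·4 = 9.

9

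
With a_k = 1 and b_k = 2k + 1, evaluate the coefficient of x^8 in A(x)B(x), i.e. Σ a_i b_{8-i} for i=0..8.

81

The convolution is the x^8 coefficient of A(x)B(x).
Σ = 1·17 + 1·15 + 1·13 + 1·11 + 1·9 + 1·7 + 1·5 + 1·3 + 1·1 = 81.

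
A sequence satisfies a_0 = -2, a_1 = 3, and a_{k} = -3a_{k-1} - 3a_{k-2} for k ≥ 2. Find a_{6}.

The ordinary generating function has denominator 1 + 3q + 3q^2.
Iterating the recurrence: a_0,…,a_{6} = -2, 3, -3, 0, 9, -27, 54.

54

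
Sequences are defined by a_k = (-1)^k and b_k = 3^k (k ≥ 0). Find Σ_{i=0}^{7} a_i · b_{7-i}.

This is [x^7] in the product of the two ordinary generating functions.
Σ = 1·2187 − 1·729 + 1·243 − 1·81 + 1·27 − 1·9 + 1·3 − 1·1 = 1640.

1640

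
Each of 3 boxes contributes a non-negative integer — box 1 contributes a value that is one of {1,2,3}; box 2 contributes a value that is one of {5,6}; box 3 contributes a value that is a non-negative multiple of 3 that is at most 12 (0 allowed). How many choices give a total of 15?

2

The generating function for the choices is (z + z² + z³)·(z⁵ + z⁶)·(1 + z³ + z⁶ + z⁹ + z¹²); the count is [z¹⁵].
(z + z² + z³) has coefficients 0,1,1,1 for degrees 0…3.
(z⁵ + z⁶) has coefficients 0,0,0,0,0,1,1,0,0,0,0,0,0,0,0,0 for degrees 0…15.
Finally multiplying by (1 + z³ + z⁶ + z⁹ + z¹²), the product of all factors after the first has coefficients 0,0,0,0,0,1,1,0,1,1,0,1,1,0,1,1 for degrees 0…15.
[z¹⁵] = 1·1 + 1·0 + 1·1 = 2.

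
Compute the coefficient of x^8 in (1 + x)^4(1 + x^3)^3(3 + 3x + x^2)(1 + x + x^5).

265

(1 + x)^4 has coefficients 1,4,6,4,1 for degrees 0…4.
(1 + x^3)^3 has coefficients 1,0,0,3,0,0,3,0,0 for degrees 0…8.
Multiplying by (3 + 3x + x^2) gives running coefficients 3,3,1,9,9,3,9,9,3 for degrees 0…8.
Finally multiplying by (1 + x + x^5), the product of all factors after the first has coefficients 3,6,4,10,18,15,15,19,21 for degrees 0…8.
[x^8] = 1·21 + 4·19 + 6·15 + 4·15 + 1·18 = 265.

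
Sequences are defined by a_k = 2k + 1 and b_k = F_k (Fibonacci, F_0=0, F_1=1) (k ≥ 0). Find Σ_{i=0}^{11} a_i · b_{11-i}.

The convolution is the x^11 coefficient of A(x)B(x).
Σ = 1·89 + 3·55 + 5·34 + 7·21 + 9·13 + 11·8 + 13·5 + 15·3 + 17·2 + 19·1 + 21·1 + 23·0 = 960.

960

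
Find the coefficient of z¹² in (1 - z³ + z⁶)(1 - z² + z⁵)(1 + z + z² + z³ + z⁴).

-1

(1 - z³ + z⁶) has coefficients 1,0,0,-1,0,0,1 for degrees 0…6.
(1 - z² + z⁵) has coefficients 1,0,-1,0,0,1,0,0,0,0,0,0,0 for degrees 0…12.
Finally multiplying by (1 + z + z² + z³ + z⁴), the product of all factors after the first has coefficients 1,1,0,0,0,0,0,1,1,1,0,0,0 for degrees 0…12.
[z¹²] = 1·0 − 1·1 + 1·0 = -1.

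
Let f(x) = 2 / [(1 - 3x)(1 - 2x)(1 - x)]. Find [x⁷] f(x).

18660

Partial fractions give a closed form: a_n = (9)·3^n + (-8)·2^n + (1)·1^n.
At n = 7: a_7 = 18660.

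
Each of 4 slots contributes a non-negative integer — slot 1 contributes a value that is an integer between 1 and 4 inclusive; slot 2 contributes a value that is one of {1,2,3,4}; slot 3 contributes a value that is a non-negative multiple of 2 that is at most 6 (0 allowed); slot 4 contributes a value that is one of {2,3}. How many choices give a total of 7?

10

The generating function for the choices is (q + q² + q³ + q⁴)·(q + q² + q³ + q⁴)·(1 + q² + q⁴ + q⁶)·(q² + q³); the count is [q⁷].
(q + q² + q³ + q⁴) has coefficients 0,1,1,1,1 for degrees 0…4.
(q + q² + q³ + q⁴) has coefficients 0,1,1,1,1,0,0,0 for degrees 0…7.
Multiplying by (1 + q² + q⁴ + q⁶) gives running coefficients 0,1,1,2,2,2,2,2 for degrees 0…7.
Finally multiplying by (q² + q³), the product of all factors after the first has coefficients 0,0,0,1,2,3,4,4 for degrees 0…7.
[q⁷] = 1·4 + 1·3 + 1·2 + 1·1 = 10.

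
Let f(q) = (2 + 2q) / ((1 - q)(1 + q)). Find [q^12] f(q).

The denominator gives the recurrence a_n = a_(n−2) for n ≥ 3; the numerator fixes a_0 = 2, a_1 = 2, a_2 = 2.
Iterating: 2, 2, 2, 2, 2, 2, 2, 2, 2, 2, 2, 2, 2, so a_12 = 2.

2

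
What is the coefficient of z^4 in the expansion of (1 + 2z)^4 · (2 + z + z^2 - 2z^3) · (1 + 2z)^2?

676

(1 + 2z)^4 has coefficients 1,8,24,32,16 for degrees 0…4.
(2 + z + z^2 - 2z^3) has coefficients 2,1,1,-2,0 for degrees 0…4.
Finally multiplying by (1 + 2z)^2, the product of all factors after the first has coefficients 2,9,13,6,-4 for degrees 0…4.
[z^4] = 1·(-4) + 8·6 + 24·13 + 32·9 + 16·2 = 676.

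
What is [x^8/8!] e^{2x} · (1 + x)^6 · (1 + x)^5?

106209920

The EGF product rule gives c_8 = Σ_{k_1+k_2+k_3=8} C(8; k_1,k_2,k_3) · ∏ g_i(k_i), where e^{2x} gives (2)^k; (1+x)^6 gives the falling factorial (6)_k; (1+x)^5 gives the falling factorial (5)_k.
g_1(k) for k = 0…8: 1, 2, 4, 8, 16, 32, 64, 128, 256.
g_2(k) for k = 0…8: 1, 6, 30, 120, 360, 720, 720, 0, 0.
g_3(k) for k = 0…8: 1, 5, 20, 60, 120, 120, 0, 0, 0.
First combine the last two factors: h(k) = Σ_j C(k,j)·g_2(j)·g_3(k−j) for k = 0…8: 1, 11, 110, 990, 7920, 55440, 332640, 1663200, 6652800.
c_8 = Σ_k C(8,k)·g_1(k)·h(8−k) = 1·1·6652800 + 8·2·1663200 + 28·4·332640 + 56·8·55440 + 70·16·7920 + 56·32·990 + 28·64·110 + 8·128·11 + 1·256·1 = 6652800 + 26611200 + 37255680 + 24837120 + 8870400 + 1774080 + 197120 + 11264 + 256 = 106209920.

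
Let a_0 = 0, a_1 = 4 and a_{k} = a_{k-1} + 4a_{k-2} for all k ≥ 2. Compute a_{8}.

The ordinary generating function has denominator 1 - x - 4x^2.
Iterating the recurrence: a_0,…,a_{8} = 0, 4, 4, 20, 36, 116, 260, 724, 1764.

1764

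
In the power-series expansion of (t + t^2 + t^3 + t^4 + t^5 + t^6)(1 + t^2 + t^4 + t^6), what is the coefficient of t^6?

3

(t + t^2 + t^3 + t^4 + t^5 + t^6) has coefficients 0,1,1,1,1,1,1 for degrees 0…6.
(1 + t^2 + t^4 + t^6) has coefficients 1,0,1,0,1,0,1 for degrees 0…6.
[t^6] = 1·0 + 1·1 + 1·0 + 1·1 + 1·0 + 1·1 = 3.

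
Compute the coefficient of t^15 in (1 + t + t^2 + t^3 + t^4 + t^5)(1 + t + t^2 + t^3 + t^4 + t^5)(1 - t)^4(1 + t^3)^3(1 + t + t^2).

6

(1 + t + t^2 + t^3 + t^4 + t^5) has coefficients 1,1,1,1,1,1 for degrees 0…5.
(1 + t + t^2 + t^3 + t^4 + t^5) has coefficients 1,1,1,1,1,1,0,0,0,0,0,0,0,0,0,0 for degrees 0…15.
Multiplying by (1 - t)^4 gives running coefficients 1,-3,3,-1,0,0,-1,3,-3,1,0,0,0,0,0,0 for degrees 0…15.
Multiplying by (1 + t^3)^3 gives running coefficients 1,-3,3,2,-9,9,-1,-6,6,-4,6,-6,-1,9,-9,2 for degrees 0…15.
Finally multiplying by (1 + t + t^2), the product of all factors after the first has coefficients 1,-2,1,2,-4,2,-1,2,-1,-4,8,-4,-1,2,-1,2 for degrees 0…15.
[t^15] = 1·2 + 1·(-1) + 1·2 + 1·(-1) + 1·(-4) + 1·8 = 6.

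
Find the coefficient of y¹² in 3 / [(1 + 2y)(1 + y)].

24573

Partial fractions give a closed form: a_n = (6)·(-2)^n + (-3)·(-1)^n.
At n = 12: a_12 = 24573.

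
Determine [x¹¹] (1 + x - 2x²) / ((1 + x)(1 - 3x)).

The denominator gives the recurrence a_n = 2a_(n−1) + 3a_(n−2) for n ≥ 3; the numerator fixes a_0 = 1, a_1 = 3, a_2 = 7.
Iterating: 1, 3, 7, 23, 67, 203, 607, 1823, 5467, 16403, 49207, 147623, so a_11 = 147623.

147623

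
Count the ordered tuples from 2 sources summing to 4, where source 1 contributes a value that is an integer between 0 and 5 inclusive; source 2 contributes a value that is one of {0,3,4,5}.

The generating function for the choices is (1 + t + t^2 + t^3 + t^4 + t^5)·(1 + t^3 + t^4 + t^5); the count is [t^4].
(1 + t + t^2 + t^3 + t^4 + t^5) has coefficients 1,1,1,1,1 for degrees 0…4.
(1 + t^3 + t^4 + t^5) has coefficients 1,0,0,1,1 for degrees 0…4.
[t^4] = 1·1 + 1·1 + 1·0 + 1·0 + 1·1 = 3.

3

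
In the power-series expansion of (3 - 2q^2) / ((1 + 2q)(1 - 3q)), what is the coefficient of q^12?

The denominator gives the recurrence a_n = a_(n−1) + 6a_(n−2) for n ≥ 3; the numerator fixes a_0 = 3, a_1 = 3, a_2 = 19.
Iterating: 3, 3, 19, 37, 151, 373, 1279, 3517, 11191, 32293, 99439, 293197, 889831, so a_12 = 889831.

889831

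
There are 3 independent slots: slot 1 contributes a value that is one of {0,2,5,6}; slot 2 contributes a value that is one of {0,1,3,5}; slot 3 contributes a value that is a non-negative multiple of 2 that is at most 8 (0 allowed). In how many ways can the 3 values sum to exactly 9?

The generating function for the choices is (1 + x^2 + x^5 + x^6)·(1 + x + x^3 + x^5)·(1 + x^2 + x^4 + x^6 + x^8); the count is [x^9].
(1 + x^2 + x^5 + x^6) has coefficients 1,0,1,0,0,1,1 for degrees 0…6.
(1 + x + x^3 + x^5) has coefficients 1,1,0,1,0,1,0,0,0,0 for degrees 0…9.
Finally multiplying by (1 + x^2 + x^4 + x^6 + x^8), the product of all factors after the first has coefficients 1,1,1,2,1,3,1,3,1,3 for degrees 0…9.
[x^9] = 1·3 + 1·3 + 1·1 + 1·2 = 9.

9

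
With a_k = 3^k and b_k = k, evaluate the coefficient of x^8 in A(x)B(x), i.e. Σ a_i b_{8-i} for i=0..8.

The convolution is the t^8 coefficient of A(t)B(t).
Σ = 1·8 + 3·7 + 9·6 + 27·5 + 81·4 + 243·3 + 729·2 + 2187·1 + 6561·0 = 4916.

4916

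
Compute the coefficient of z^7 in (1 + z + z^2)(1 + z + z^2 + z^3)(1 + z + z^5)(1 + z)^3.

(1 + z + z^2) has coefficients 1,1,1 for degrees 0…2.
(1 + z + z^2 + z^3) has coefficients 1,1,1,1,0,0,0,0 for degrees 0…7.
Multiplying by (1 + z + z^5) gives running coefficients 1,2,2,2,1,1,1,1 for degrees 0…7.
Finally multiplying by (1 + z)^3, the product of all factors after the first has coefficients 1,5,11,15,15,12,9,8 for degrees 0…7.
[z^7] = 1·8 + 1·9 + 1·12 = 29.

29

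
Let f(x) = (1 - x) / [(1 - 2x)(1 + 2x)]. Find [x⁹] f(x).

-256

The denominator gives the recurrence a_n = 4a_(n−2) for n ≥ 2; the numerator fixes a_0 = 1, a_1 = -1.
Iterating: 1, -1, 4, -4, 16, -16, 64, -64, 256, -256, so a_9 = -256.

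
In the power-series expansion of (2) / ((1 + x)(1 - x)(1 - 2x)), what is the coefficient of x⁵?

Partial fractions give a closed form: a_n = (1/3)·(-1)^n + (-1)·1^n + (8/3)·2^n.
At n = 5: a_5 = 84.

84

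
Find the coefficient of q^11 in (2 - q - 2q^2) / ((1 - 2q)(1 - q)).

4097

The denominator gives the recurrence a_n = 3a_(n−1) − 2a_(n−2) for n ≥ 3; the numerator fixes a_0 = 2, a_1 = 5, a_2 = 9.
Iterating: 2, 5, 9, 17, 33, 65, 129, 257, 513, 1025, 2049, 4097, so a_11 = 4097.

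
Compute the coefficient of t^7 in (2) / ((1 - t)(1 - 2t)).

Partial fractions give a closed form: a_n = (-2)·1^n + (4)·2^n.
At n = 7: a_7 = 510.

510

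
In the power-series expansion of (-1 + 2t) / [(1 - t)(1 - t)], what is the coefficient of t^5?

4

The denominator gives the recurrence a_n = 2a_(n−1) − a_(n−2) for n ≥ 2; the numerator fixes a_0 = -1, a_1 = 0.
Iterating: -1, 0, 1, 2, 3, 4, so a_5 = 4.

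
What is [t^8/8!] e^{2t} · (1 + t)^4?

The EGF product rule gives c_8 = Σ_{k_1+k_2=8} C(8; k_1,k_2) · ∏ g_i(k_i), where e^{2t} gives (2)^k; (1+t)^4 gives the falling factorial (4)_k.
g_1(k) for k = 0…8: 1, 2, 4, 8, 16, 32, 64, 128, 256.
g_2(k) for k = 0…8: 1, 4, 12, 24, 24, 0, 0, 0, 0.
c_8 = Σ_k C(8,k)·g_1(k)·g_2(8−k) = 70·16·24 + 56·32·24 + 28·64·12 + 8·128·4 + 1·256·1 = 26880 + 43008 + 21504 + 4096 + 256 = 95744.

95744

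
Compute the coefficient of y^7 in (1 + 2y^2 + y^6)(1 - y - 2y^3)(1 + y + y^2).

(1 + 2y^2 + y^6) has coefficients 1,0,2,0,0,0,1 for degrees 0…6.
(1 - y - 2y^3) has coefficients 1,-1,0,-2,0,0,0,0 for degrees 0…7.
Finally multiplying by (1 + y + y^2), the product of all factors after the first has coefficients 1,0,0,-3,-2,-2,0,0 for degrees 0…7.
[y^7] = 1·0 + 2·(-2) + 1·0 = -4.

-4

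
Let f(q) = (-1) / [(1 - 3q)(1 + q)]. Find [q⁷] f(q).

-1640

Partial fractions give a closed form: a_n = (-3/4)·3^n + (-1/4)·(-1)^n.
At n = 7: a_7 = -1640.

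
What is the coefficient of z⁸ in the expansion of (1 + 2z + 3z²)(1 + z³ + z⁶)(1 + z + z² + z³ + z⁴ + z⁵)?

12

(1 + 2z + 3z²) has coefficients 1,2,3 for degrees 0…2.
(1 + z³ + z⁶) has coefficients 1,0,0,1,0,0,1,0,0 for degrees 0…8.
Finally multiplying by (1 + z + z² + z³ + z⁴ + z⁵), the product of all factors after the first has coefficients 1,1,1,2,2,2,2,2,2 for degrees 0…8.
[z⁸] = 1·2 + 2·2 + 3·2 = 12.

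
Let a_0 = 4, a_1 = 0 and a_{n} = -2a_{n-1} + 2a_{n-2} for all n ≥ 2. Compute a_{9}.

-7168

The ordinary generating function has denominator 1 + 2q - 2q^2.
Iterating the recurrence: a_0,…,a_{9} = 4, 0, 8, -16, 48, -128, 352, -960, 2624, -7168.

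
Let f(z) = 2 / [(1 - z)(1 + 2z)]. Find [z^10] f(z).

1366

Partial fractions give a closed form: a_n = (2/3)·1^n + (4/3)·(-2)^n.
At n = 10: a_10 = 1366.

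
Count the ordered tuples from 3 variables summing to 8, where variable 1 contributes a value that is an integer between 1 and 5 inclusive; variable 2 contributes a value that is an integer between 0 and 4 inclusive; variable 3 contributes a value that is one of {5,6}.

5

The generating function for the choices is (y + y^2 + y^3 + y^4 + y^5)·(1 + y + y^2 + y^3 + y^4)·(y^5 + y^6); the count is [y^8].
(y + y^2 + y^3 + y^4 + y^5) has coefficients 0,1,1,1,1,1 for degrees 0…5.
(1 + y + y^2 + y^3 + y^4) has coefficients 1,1,1,1,1,0,0,0,0 for degrees 0…8.
Finally multiplying by (y^5 + y^6), the product of all factors after the first has coefficients 0,0,0,0,0,1,2,2,2 for degrees 0…8.
[y^8] = 1·2 + 1·2 + 1·1 + 1·0 + 1·0 = 5.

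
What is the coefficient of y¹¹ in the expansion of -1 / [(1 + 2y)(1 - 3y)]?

-105469

Partial fractions give a closed form: a_n = (-2/5)·(-2)^n + (-3/5)·3^n.
At n = 11: a_11 = -105469.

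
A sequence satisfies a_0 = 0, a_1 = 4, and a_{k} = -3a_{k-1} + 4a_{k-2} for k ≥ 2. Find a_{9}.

The ordinary generating function has denominator 1 + 3y - 4y^2.
Iterating the recurrence: a_0,…,a_{9} = 0, 4, -12, 52, -204, 820, -3276, 13108, -52428, 209716.

209716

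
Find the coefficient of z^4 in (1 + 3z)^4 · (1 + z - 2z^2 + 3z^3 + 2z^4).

(1 + 3z)^4 has coefficients 1,12,54,108,81 for degrees 0…4.
(1 + z - 2z^2 + 3z^3 + 2z^4) has coefficients 1,1,-2,3,2 for degrees 0…4.
[z^4] = 1·2 + 12·3 + 54·(-2) + 108·1 + 81·1 = 119.

119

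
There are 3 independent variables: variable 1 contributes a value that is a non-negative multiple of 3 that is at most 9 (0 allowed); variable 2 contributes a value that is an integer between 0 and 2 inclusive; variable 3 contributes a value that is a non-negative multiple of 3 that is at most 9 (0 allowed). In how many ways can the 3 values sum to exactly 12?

The generating function for the choices is (1 + x^3 + x^6 + x^9)·(1 + x + x^2)·(1 + x^3 + x^6 + x^9); the count is [x^12].
(1 + x^3 + x^6 + x^9) has coefficients 1,0,0,1,0,0,1,0,0,1 for degrees 0…9.
(1 + x + x^2) has coefficients 1,1,1,0,0,0,0,0,0,0,0,0,0 for degrees 0…12.
Finally multiplying by (1 + x^3 + x^6 + x^9), the product of all factors after the first has coefficients 1,1,1,1,1,1,1,1,1,1,1,1,0 for degrees 0…12.
[x^12] = 1·0 + 1·1 + 1·1 + 1·1 = 3.

3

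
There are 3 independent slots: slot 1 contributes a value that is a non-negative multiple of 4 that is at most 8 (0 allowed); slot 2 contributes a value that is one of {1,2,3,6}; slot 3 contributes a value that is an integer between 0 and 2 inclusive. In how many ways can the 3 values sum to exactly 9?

2

The generating function for the choices is (1 + x⁴ + x⁸)·(x + x² + x³ + x⁶)·(1 + x + x²); the count is [x⁹].
(1 + x⁴ + x⁸) has coefficients 1,0,0,0,1,0,0,0,1 for degrees 0…8.
(x + x² + x³ + x⁶) has coefficients 0,1,1,1,0,0,1,0,0,0 for degrees 0…9.
Finally multiplying by (1 + x + x²), the product of all factors after the first has coefficients 0,1,2,3,2,1,1,1,1,0 for degrees 0…9.
[x⁹] = 1·0 + 1·1 + 1·1 = 2.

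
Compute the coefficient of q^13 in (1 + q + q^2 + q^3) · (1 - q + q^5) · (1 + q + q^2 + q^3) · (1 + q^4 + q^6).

5

(1 + q + q^2 + q^3) has coefficients 1,1,1,1 for degrees 0…3.
(1 - q + q^5) has coefficients 1,-1,0,0,0,1,0,0,0,0,0,0,0,0 for degrees 0…13.
Multiplying by (1 + q + q^2 + q^3) gives running coefficients 1,0,0,0,-1,1,1,1,1,0,0,0,0,0 for degrees 0…13.
Finally multiplying by (1 + q^4 + q^6), the product of all factors after the first has coefficients 1,0,0,0,0,1,2,1,0,1,0,2,2,1 for degrees 0…13.
[q^13] = 1·1 + 1·2 + 1·2 + 1·0 = 5.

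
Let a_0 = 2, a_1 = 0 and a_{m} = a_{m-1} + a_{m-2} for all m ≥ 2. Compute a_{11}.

The ordinary generating function has denominator 1 - x - x^2.
Iterating the recurrence: a_0,…,a_{11} = 2, 0, 2, 2, 4, 6, 10, 16, 26, 42, 68, 110.

110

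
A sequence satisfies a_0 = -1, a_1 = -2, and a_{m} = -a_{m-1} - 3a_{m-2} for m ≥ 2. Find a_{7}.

-74

The ordinary generating function has denominator 1 + q + 3q^2.
Iterating the recurrence: a_0,…,a_{7} = -1, -2, 5, 1, -16, 13, 35, -74.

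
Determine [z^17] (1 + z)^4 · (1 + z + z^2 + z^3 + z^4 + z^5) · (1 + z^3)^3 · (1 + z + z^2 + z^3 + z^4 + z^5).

177

(1 + z)^4 has coefficients 1,4,6,4,1 for degrees 0…4.
(1 + z + z^2 + z^3 + z^4 + z^5) has coefficients 1,1,1,1,1,1,0,0,0,0,0,0,0,0,0,0,0,0 for degrees 0…17.
Multiplying by (1 + z^3)^3 gives running coefficients 1,1,1,4,4,4,6,6,6,4,4,4,1,1,1,0,0,0 for degrees 0…17.
Finally multiplying by (1 + z + z^2 + z^3 + z^4 + z^5), the product of all factors after the first has coefficients 1,2,3,7,11,15,20,25,30,30,30,30,25,20,15,11,7,3 for degrees 0…17.
[z^17] = 1·3 + 4·7 + 6·11 + 4·15 + 1·20 = 177.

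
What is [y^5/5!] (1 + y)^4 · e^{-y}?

The EGF product rule gives c_5 = Σ_{k_1+k_2=5} C(5; k_1,k_2) · ∏ g_i(k_i), where (1+y)^4 gives the falling factorial (4)_k; e^{-y} gives (-1)^k.
g_1(k) for k = 0…5: 1, 4, 12, 24, 24, 0.
g_2(k) for k = 0…5: 1, -1, 1, -1, 1, -1.
c_5 = Σ_k C(5,k)·g_1(k)·g_2(5−k) = 1·1·(-1) + 5·4·1 + 10·12·(-1) + 10·24·1 + 5·24·(-1) = −1 + 20 − 120 + 240 − 120 = 19.

19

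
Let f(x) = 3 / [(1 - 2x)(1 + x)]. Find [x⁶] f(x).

129

Partial fractions give a closed form: a_n = (2)·2^n + (1)·(-1)^n.
At n = 6: a_6 = 129.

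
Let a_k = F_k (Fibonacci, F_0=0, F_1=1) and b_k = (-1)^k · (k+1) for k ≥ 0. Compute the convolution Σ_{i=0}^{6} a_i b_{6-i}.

This is [x^6] in the product of the two ordinary generating functions.
Σ = 0·7 + 1·(-6) + 1·5 + 2·(-4) + 3·3 + 5·(-2) + 8·1 = -2.

-2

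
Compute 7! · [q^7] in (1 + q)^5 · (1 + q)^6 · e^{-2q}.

The EGF product rule gives c_7 = Σ_{k_1+k_2+k_3=7} C(7; k_1,k_2,k_3) · ∏ g_i(k_i), where (1+q)^5 gives the falling factorial (5)_k; (1+q)^6 gives the falling factorial (6)_k; e^{-2q} gives (-2)^k.
g_1(k) for k = 0…7: 1, 5, 20, 60, 120, 120, 0, 0.
g_2(k) for k = 0…7: 1, 6, 30, 120, 360, 720, 720, 0.
g_3(k) for k = 0…7: 1, -2, 4, -8, 16, -32, 64, -128.
First combine the last two factors: h(k) = Σ_j C(k,j)·g_2(j)·g_3(k−j) for k = 0…7: 1, 4, 10, 4, -56, -32, 592, -800.
c_7 = Σ_k C(7,k)·g_1(k)·h(7−k) = 1·1·(-800) + 7·5·592 + 21·20·(-32) + 35·60·(-56) + 35·120·4 + 21·120·10 = −800 + 20720 − 13440 − 117600 + 16800 + 25200 = -69120.

-69120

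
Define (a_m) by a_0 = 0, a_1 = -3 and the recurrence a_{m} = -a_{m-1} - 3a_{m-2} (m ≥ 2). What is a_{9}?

222

The ordinary generating function has denominator 1 + t + 3t^2.
Iterating the recurrence: a_0,…,a_{9} = 0, -3, 3, 6, -15, -3, 48, -39, -105, 222.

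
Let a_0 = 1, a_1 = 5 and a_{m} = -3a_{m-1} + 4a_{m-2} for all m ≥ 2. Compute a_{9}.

The ordinary generating function has denominator 1 + 3t - 4t^2.
Iterating the recurrence: a_0,…,a_{9} = 1, 5, -11, 53, -203, 821, -3275, 13109, -52427, 209717.

209717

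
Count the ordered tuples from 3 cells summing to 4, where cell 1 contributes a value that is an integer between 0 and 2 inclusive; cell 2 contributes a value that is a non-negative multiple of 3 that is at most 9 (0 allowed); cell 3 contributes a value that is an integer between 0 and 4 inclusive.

5

The generating function for the choices is (1 + q + q^2)·(1 + q^3 + q^6 + q^9)·(1 + q + q^2 + q^3 + q^4); the count is [q^4].
(1 + q + q^2) has coefficients 1,1,1 for degrees 0…2.
(1 + q^3 + q^6 + q^9) has coefficients 1,0,0,1,0 for degrees 0…4.
Finally multiplying by (1 + q + q^2 + q^3 + q^4), the product of all factors after the first has coefficients 1,1,1,2,2 for degrees 0…4.
[q^4] = 1·2 + 1·2 + 1·1 = 5.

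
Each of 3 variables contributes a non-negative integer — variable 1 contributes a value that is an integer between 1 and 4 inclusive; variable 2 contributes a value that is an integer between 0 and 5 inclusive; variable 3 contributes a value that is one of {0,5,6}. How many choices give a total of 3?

3

The generating function for the choices is (y + y² + y³ + y⁴)·(1 + y + y² + y³ + y⁴ + y⁵)·(1 + y⁵ + y⁶); the count is [y³].
(y + y² + y³ + y⁴) has coefficients 0,1,1,1 for degrees 0…3.
(1 + y + y² + y³ + y⁴ + y⁵) has coefficients 1,1,1,1 for degrees 0…3.
Finally multiplying by (1 + y⁵ + y⁶), the product of all factors after the first has coefficients 1,1,1,1 for degrees 0…3.
[y³] = 1·1 + 1·1 + 1·1 = 3.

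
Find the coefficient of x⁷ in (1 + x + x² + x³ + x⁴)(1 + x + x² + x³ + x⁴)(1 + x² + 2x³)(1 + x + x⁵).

36

(1 + x + x² + x³ + x⁴) has coefficients 1,1,1,1,1 for degrees 0…4.
(1 + x + x² + x³ + x⁴) has coefficients 1,1,1,1,1,0,0,0 for degrees 0…7.
Multiplying by (1 + x² + 2x³) gives running coefficients 1,1,2,4,4,3,3,2 for degrees 0…7.
Finally multiplying by (1 + x + x⁵), the product of all factors after the first has coefficients 1,2,3,6,8,8,7,7 for degrees 0…7.
[x⁷] = 1·7 + 1·7 + 1·8 + 1·8 + 1·6 = 36.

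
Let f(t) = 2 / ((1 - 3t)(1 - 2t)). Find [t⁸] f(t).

The denominator gives the recurrence a_n = 5a_(n−1) − 6a_(n−2) for n ≥ 2; the numerator fixes a_0 = 2, a_1 = 10.
Iterating: 2, 10, 38, 130, 422, 1330, 4118, 12610, 38342, so a_8 = 38342.

38342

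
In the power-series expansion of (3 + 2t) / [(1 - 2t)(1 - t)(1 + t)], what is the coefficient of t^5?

Partial fractions give a closed form: a_n = (16/3)·2^n + (-5/2)·1^n + (1/6)·(-1)^n.
At n = 5: a_5 = 168.

168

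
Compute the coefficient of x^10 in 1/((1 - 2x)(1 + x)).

Partial fractions give a closed form: a_n = (2/3)·2^n + (1/3)·(-1)^n.
At n = 10: a_10 = 683.

683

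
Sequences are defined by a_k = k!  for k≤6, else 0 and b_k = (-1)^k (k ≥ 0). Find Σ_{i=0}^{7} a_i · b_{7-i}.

-620

The convolution is the t^7 coefficient of A(t)B(t).
Σ = 1·(-1) + 1·1 + 2·(-1) + 6·1 + 24·(-1) + 120·1 + 720·(-1) + 0·1 = -620.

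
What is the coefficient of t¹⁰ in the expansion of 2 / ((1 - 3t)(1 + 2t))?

Partial fractions give a closed form: a_n = (6/5)·3^n + (4/5)·(-2)^n.
At n = 10: a_10 = 71678.

71678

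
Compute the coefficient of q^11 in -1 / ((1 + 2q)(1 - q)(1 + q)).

Partial fractions give a closed form: a_n = (-4/3)·(-2)^n + (-1/6)·1^n + (1/2)·(-1)^n.
At n = 11: a_11 = 2730.

2730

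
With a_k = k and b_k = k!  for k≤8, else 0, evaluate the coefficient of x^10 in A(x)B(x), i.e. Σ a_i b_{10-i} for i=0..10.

Write out a_i and b_{10-i} for i = 0,…,10 and sum the products.
Σ = 0·0 + 1·0 + 2·40320 + 3·5040 + 4·720 + 5·120 + 6·24 + 7·6 + 8·2 + 9·1 + 10·1 = 99461.

99461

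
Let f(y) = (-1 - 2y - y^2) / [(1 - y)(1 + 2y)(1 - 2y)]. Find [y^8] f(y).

-596

Partial fractions give a closed form: a_n = (4/3)·1^n + (-1/12)·(-2)^n + (-9/4)·2^n.
At n = 8: a_8 = -596.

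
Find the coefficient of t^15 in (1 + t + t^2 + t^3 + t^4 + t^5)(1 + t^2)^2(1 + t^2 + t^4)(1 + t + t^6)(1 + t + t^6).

(1 + t + t^2 + t^3 + t^4 + t^5) has coefficients 1,1,1,1,1,1 for degrees 0…5.
(1 + t^2)^2 has coefficients 1,0,2,0,1,0,0,0,0,0,0,0,0,0,0,0 for degrees 0…15.
Multiplying by (1 + t^2 + t^4) gives running coefficients 1,0,3,0,4,0,3,0,1,0,0,0,0,0,0,0 for degrees 0…15.
Multiplying by (1 + t + t^6) gives running coefficients 1,1,3,3,4,4,4,3,4,1,4,0,3,0,1,0 for degrees 0…15.
Finally multiplying by (1 + t + t^6), the product of all factors after the first has coefficients 1,2,4,6,7,8,9,8,10,8,9,8,7,6,5,2 for degrees 0…15.
[t^15] = 1·2 + 1·5 + 1·6 + 1·7 + 1·8 + 1·9 = 37.

37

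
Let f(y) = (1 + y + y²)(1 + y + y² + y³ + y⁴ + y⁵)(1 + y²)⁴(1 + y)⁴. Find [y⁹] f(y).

597

(1 + y + y²) has coefficients 1,1,1 for degrees 0…2.
(1 + y + y² + y³ + y⁴ + y⁵) has coefficients 1,1,1,1,1,1,0,0,0,0 for degrees 0…9.
Multiplying by (1 + y²)⁴ gives running coefficients 1,1,5,5,11,11,14,14,11,11 for degrees 0…9.
Finally multiplying by (1 + y)⁴, the product of all factors after the first has coefficients 1,5,15,35,66,106,149,185,206,206 for degrees 0…9.
[y⁹] = 1·206 + 1·206 + 1·185 = 597.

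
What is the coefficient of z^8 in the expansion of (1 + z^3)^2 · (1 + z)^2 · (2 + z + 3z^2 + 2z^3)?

11

(1 + z^3)^2 has coefficients 1,0,0,2,0,0,1 for degrees 0…6.
(1 + z)^2 has coefficients 1,2,1,0,0,0,0,0,0 for degrees 0…8.
Finally multiplying by (2 + z + 3z^2 + 2z^3), the product of all factors after the first has coefficients 2,5,7,9,7,2,0,0,0 for degrees 0…8.
[z^8] = 1·0 + 2·2 + 1·7 = 11.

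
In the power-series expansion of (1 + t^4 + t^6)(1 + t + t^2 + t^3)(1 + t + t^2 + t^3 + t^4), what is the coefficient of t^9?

7

(1 + t^4 + t^6) has coefficients 1,0,0,0,1,0,1 for degrees 0…6.
(1 + t + t^2 + t^3) has coefficients 1,1,1,1,0,0,0,0,0,0 for degrees 0…9.
Finally multiplying by (1 + t + t^2 + t^3 + t^4), the product of all factors after the first has coefficients 1,2,3,4,4,3,2,1,0,0 for degrees 0…9.
[t^9] = 1·0 + 1·3 + 1·4 = 7.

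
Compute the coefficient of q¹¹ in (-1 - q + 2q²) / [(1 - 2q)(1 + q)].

The denominator gives the recurrence a_n = a_(n−1) + 2a_(n−2) for n ≥ 3; the numerator fixes a_0 = -1, a_1 = -2, a_2 = -2.
Iterating: -1, -2, -2, -6, -10, -22, -42, -86, -170, -342, -682, -1366, so a_11 = -1366.

-1366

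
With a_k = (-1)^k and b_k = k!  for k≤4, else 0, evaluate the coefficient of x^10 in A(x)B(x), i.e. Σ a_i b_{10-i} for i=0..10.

The convolution is the x^10 coefficient of A(x)B(x).
Σ = 1·0 − 1·0 + 1·0 − 1·0 + 1·0 − 1·0 + 1·24 − 1·6 + 1·2 − 1·1 + 1·1 = 20.

20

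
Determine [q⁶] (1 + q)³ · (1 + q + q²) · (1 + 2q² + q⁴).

15

(1 + q)³ has coefficients 1,3,3,1 for degrees 0…3.
(1 + q + q²) has coefficients 1,1,1,0,0,0,0 for degrees 0…6.
Finally multiplying by (1 + 2q² + q⁴), the product of all factors after the first has coefficients 1,1,3,2,3,1,1 for degrees 0…6.
[q⁶] = 1·1 + 3·1 + 3·3 + 1·2 = 15.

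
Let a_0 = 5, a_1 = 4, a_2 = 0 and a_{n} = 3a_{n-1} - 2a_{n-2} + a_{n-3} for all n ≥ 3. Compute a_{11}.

The ordinary generating function has denominator 1 - 3z + 2z^2 - z^3.
Iterating the recurrence: a_0,…,a_{11} = 5, 4, 0, -3, -5, -9, -20, -47, -110, -256, -595, -1383.

-1383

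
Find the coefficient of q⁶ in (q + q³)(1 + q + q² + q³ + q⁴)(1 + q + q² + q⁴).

(q + q³) has coefficients 0,1,0,1 for degrees 0…3.
(1 + q + q² + q³ + q⁴) has coefficients 1,1,1,1,1,0,0 for degrees 0…6.
Finally multiplying by (1 + q + q² + q⁴), the product of all factors after the first has coefficients 1,2,3,3,4,3,2 for degrees 0…6.
[q⁶] = 1·3 + 1·3 = 6.

6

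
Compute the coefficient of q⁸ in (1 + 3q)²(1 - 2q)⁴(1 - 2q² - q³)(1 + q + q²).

(1 + 3q)² has coefficients 1,6,9 for degrees 0…2.
(1 - 2q)⁴ has coefficients 1,-8,24,-32,16,0,0,0,0 for degrees 0…8.
Multiplying by (1 - 2q² - q³) gives running coefficients 1,-8,22,-17,-24,40,0,-16,0 for degrees 0…8.
Finally multiplying by (1 + q + q²), the product of all factors after the first has coefficients 1,-7,15,-3,-19,-1,16,24,-16 for degrees 0…8.
[q⁸] = 1·(-16) + 6·24 + 9·16 = 272.

272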